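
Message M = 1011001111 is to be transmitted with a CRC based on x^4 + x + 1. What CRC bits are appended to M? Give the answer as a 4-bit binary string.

0110

Append 4 zeros: 10110011110000. Divide by 10011 (XOR where the leading bit is 1):
  pos 0: 10110 XOR 10011 = 00101
  pos 2: 10101 XOR 10011 = 00110
  pos 4: 11011 XOR 10011 = 01000
  pos 5: 10001 XOR 10011 = 00010
  pos 8: 10000 XOR 10011 = 00011
Remainder (last 4 bits) = 0110. This is the CRC / FCS.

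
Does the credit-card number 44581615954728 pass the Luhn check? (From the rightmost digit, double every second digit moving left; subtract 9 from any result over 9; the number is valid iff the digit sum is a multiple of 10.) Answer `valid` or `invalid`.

invalid

From the right, keep odd positions and double even positions (subtract 9 from any doubled value over 9):
  doubled (positions 2,4,...): 4 8 9 2 2 1 8 → sum 34
  kept (positions 1,3,...): 8 7 5 5 6 8 4 → sum 43
Total = 77.
77 mod 10 = 7, so the number is invalid.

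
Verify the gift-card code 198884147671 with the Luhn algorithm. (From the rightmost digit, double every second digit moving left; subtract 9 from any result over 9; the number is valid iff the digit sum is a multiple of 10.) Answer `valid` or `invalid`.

From the right, keep odd positions and double even positions (subtract 9 from any doubled value over 9):
  doubled (positions 2,4,...): 5 5 2 7 7 2 → sum 28
  kept (positions 1,3,...): 1 6 4 4 8 9 → sum 32
Total = 60.
60 mod 10 = 0, so the number is valid.

valid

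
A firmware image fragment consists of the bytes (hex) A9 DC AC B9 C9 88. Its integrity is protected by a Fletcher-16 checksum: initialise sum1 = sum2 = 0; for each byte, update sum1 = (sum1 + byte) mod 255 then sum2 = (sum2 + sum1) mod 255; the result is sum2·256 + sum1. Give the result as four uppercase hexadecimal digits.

463F

Running sums (mod 255):
  after byte 0 (A9): sum1=169, sum2=169
  after byte 1 (DC): sum1=134, sum2=48
  after byte 2 (AC): sum1=51, sum2=99
  after byte 3 (B9): sum1=236, sum2=80
  after byte 4 (C9): sum1=182, sum2=7
  after byte 5 (88): sum1=63, sum2=70
Checksum = sum2·256 + sum1 = 70·256 + 63 = 17983 = 0x463F.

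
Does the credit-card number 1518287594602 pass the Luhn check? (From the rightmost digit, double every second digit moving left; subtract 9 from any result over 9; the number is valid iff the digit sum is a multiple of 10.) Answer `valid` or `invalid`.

invalid

From the right, keep odd positions and double even positions (subtract 9 from any doubled value over 9):
  doubled (positions 2,4,...): 0 8 1 7 7 1 → sum 24
  kept (positions 1,3,...): 2 6 9 7 2 1 1 → sum 28
Total = 52.
52 mod 10 = 2, so the number is invalid.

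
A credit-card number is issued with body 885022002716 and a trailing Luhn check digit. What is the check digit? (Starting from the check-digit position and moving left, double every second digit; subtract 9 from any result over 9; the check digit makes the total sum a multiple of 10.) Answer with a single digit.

3

Partial digits right→left: 6 1 7 2 0 0 2 2 0 5 8 8
Double every second digit counting from the check-digit position (so the 1st, 3rd, 5th, ... of the partial from the right).
  doubled (with −9 where >9): 3 5 0 4 0 7 → sum 19
  kept as-is: 1 2 0 2 5 8 → sum 18
Total = 19 + 18 = 37.
Check digit = (10 − (37 mod 10)) mod 10 = 3.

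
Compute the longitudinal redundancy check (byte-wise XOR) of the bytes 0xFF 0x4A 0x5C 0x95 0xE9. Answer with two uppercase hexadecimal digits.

XOR the bytes together:
  start with 0xFF
  0xFF ⊕ 0x4A = 0xB5
  0xB5 ⊕ 0x5C = 0xE9
  0xE9 ⊕ 0x95 = 0x7C
  0x7C ⊕ 0xE9 = 0x95

95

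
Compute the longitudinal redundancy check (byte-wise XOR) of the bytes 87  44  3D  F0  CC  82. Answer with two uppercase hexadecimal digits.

XOR the bytes together:
  start with 0x87
  0x87 ⊕ 0x44 = 0xC3
  0xC3 ⊕ 0x3D = 0xFE
  0xFE ⊕ 0xF0 = 0x0E
  0x0E ⊕ 0xCC = 0xC2
  0xC2 ⊕ 0x82 = 0x40

40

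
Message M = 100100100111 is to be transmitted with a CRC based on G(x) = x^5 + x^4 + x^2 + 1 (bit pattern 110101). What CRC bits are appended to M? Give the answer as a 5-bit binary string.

Append 5 zeros: 10010010011100000. Divide by 110101 (XOR where the leading bit is 1):
  pos 0: 100100 XOR 110101 = 010001
  pos 1: 100011 XOR 110101 = 010110
  pos 2: 101100 XOR 110101 = 011001
  pos 3: 110010 XOR 110101 = 000111
  pos 6: 111111 XOR 110101 = 001010
  pos 8: 101000 XOR 110101 = 011101
  pos 9: 111010 XOR 110101 = 001111
  pos 11: 111100 XOR 110101 = 001001
Remainder (last 5 bits) = 01001. This is the CRC / FCS.

01001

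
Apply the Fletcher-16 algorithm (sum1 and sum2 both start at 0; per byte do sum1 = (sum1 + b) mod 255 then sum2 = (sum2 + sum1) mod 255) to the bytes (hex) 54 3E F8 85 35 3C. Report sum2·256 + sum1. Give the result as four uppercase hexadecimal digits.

4C82

Running sums (mod 255):
  after byte 0 (54): sum1=84, sum2=84
  after byte 1 (3E): sum1=146, sum2=230
  after byte 2 (F8): sum1=139, sum2=114
  after byte 3 (85): sum1=17, sum2=131
  after byte 4 (35): sum1=70, sum2=201
  after byte 5 (3C): sum1=130, sum2=76
Checksum = sum2·256 + sum1 = 76·256 + 130 = 19586 = 0x4C82.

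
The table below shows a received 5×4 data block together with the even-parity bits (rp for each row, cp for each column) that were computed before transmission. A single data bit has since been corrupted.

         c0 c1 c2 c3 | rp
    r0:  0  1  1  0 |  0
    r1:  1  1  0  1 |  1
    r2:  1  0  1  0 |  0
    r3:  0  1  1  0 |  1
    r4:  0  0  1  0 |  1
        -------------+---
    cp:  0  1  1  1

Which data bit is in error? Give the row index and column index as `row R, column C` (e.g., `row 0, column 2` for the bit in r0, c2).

Recompute each row's even parity and compare to rp:
  r0: data parity 0, sent rp 0 → ok
  r1: data parity 1, sent rp 1 → ok
  r2: data parity 0, sent rp 0 → ok
  r3: data parity 0, sent rp 1 → mismatch
  r4: data parity 1, sent rp 1 → ok
Recompute each column's even parity and compare to cp:
  c0: data parity 0, sent cp 0 → ok
  c1: data parity 1, sent cp 1 → ok
  c2: data parity 0, sent cp 1 → mismatch
  c3: data parity 1, sent cp 1 → ok
Exactly one row (r3) and one column (c2) fail → the flipped bit is at their intersection.

row 3, column 2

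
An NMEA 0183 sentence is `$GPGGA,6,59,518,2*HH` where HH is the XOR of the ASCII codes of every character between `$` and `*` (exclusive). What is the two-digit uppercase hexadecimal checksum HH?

XOR the ASCII codes of the payload characters:
  'G' = 0x47 → acc = 0x47
  'P' = 0x50 → acc = 0x17
  'G' = 0x47 → acc = 0x50
  'G' = 0x47 → acc = 0x17
  'A' = 0x41 → acc = 0x56
  ',' = 0x2C → acc = 0x7A
  '6' = 0x36 → acc = 0x4C
  ',' = 0x2C → acc = 0x60
  '5' = 0x35 → acc = 0x55
  '9' = 0x39 → acc = 0x6C
  ',' = 0x2C → acc = 0x40
  '5' = 0x35 → acc = 0x75
  '1' = 0x31 → acc = 0x44
  '8' = 0x38 → acc = 0x7C
  ',' = 0x2C → acc = 0x50
  '2' = 0x32 → acc = 0x62
Checksum = 0x62.

62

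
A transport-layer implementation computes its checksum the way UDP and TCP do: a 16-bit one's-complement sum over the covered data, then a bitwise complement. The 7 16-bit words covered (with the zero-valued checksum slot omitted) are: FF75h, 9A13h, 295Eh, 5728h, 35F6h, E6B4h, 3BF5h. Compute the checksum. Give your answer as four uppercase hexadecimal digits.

8D4F

One's-complement addition (fold any carry out of bit 15 back into bit 0):
  0xFF75 + 0x9A13 = 0x19988 → wrap carry → 0x9989
  0x9989 + 0x295E = 0x0C2E7
  0xC2E7 + 0x5728 = 0x11A0F → wrap carry → 0x1A10
  0x1A10 + 0x35F6 = 0x05006
  0x5006 + 0xE6B4 = 0x136BA → wrap carry → 0x36BB
  0x36BB + 0x3BF5 = 0x072B0
One's-complement sum = 0x72B0.
Checksum = ~0x72B0 & 0xFFFF = 0x8D4F.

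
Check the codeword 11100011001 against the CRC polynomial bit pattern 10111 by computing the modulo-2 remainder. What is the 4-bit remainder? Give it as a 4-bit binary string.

Modulo-2 division of 11100011001 by 10111:
  pos 0: 11100 XOR 10111 = 01011
  pos 1: 10110 XOR 10111 = 00001
  pos 5: 11100 XOR 10111 = 01011
  pos 6: 10111 XOR 10111 = 00000
Remainder = 0000 (zero — the frame passes the CRC check).

0000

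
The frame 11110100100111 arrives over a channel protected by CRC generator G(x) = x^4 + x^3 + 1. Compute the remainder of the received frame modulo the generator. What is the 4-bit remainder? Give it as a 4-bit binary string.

Modulo-2 division of 11110100100111 by 11001:
  pos 0: 11110 XOR 11001 = 00111
  pos 2: 11110 XOR 11001 = 00111
  pos 4: 11101 XOR 11001 = 00100
  pos 6: 10000 XOR 11001 = 01001
  pos 7: 10011 XOR 11001 = 01010
  pos 8: 10101 XOR 11001 = 01100
  pos 9: 11001 XOR 11001 = 00000
Remainder = 0000 (zero — the frame passes the CRC check).

0000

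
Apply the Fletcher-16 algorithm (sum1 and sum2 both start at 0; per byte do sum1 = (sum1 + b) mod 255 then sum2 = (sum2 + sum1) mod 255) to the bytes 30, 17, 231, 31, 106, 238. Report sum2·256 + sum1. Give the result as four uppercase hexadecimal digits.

CA8F

Running sums (mod 255):
  after byte 0 (30): sum1=30, sum2=30
  after byte 1 (17): sum1=47, sum2=77
  after byte 2 (231): sum1=23, sum2=100
  after byte 3 (31): sum1=54, sum2=154
  after byte 4 (106): sum1=160, sum2=59
  after byte 5 (238): sum1=143, sum2=202
Checksum = sum2·256 + sum1 = 202·256 + 143 = 51855 = 0xCA8F.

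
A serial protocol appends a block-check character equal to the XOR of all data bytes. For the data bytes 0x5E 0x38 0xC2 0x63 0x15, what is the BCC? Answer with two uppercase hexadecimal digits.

XOR the bytes together:
  start with 0x5E
  0x5E ⊕ 0x38 = 0x66
  0x66 ⊕ 0xC2 = 0xA4
  0xA4 ⊕ 0x63 = 0xC7
  0xC7 ⊕ 0x15 = 0xD2

D2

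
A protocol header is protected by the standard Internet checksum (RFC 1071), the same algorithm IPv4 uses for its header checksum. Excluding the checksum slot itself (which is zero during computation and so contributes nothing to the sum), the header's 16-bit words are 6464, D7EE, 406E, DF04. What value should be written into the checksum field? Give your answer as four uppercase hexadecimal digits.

A439

One's-complement addition (fold any carry out of bit 15 back into bit 0):
  0x6464 + 0xD7EE = 0x13C52 → wrap carry → 0x3C53
  0x3C53 + 0x406E = 0x07CC1
  0x7CC1 + 0xDF04 = 0x15BC5 → wrap carry → 0x5BC6
One's-complement sum = 0x5BC6.
Checksum = ~0x5BC6 & 0xFFFF = 0xA439.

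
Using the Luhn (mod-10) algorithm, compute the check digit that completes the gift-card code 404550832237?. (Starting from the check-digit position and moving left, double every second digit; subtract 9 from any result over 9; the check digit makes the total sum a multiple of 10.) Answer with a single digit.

Partial digits right→left: 7 3 2 2 3 8 0 5 5 4 0 4
Double every second digit counting from the check-digit position (so the 1st, 3rd, 5th, ... of the partial from the right).
  doubled (with −9 where >9): 5 4 6 0 1 0 → sum 16
  kept as-is: 3 2 8 5 4 4 → sum 26
Total = 16 + 26 = 42.
Check digit = (10 − (42 mod 10)) mod 10 = 8.

8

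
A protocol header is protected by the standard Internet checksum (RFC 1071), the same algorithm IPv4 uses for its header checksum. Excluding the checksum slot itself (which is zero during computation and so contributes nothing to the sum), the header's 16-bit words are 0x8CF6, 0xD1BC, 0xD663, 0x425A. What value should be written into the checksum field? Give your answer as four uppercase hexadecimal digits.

888E

One's-complement addition (fold any carry out of bit 15 back into bit 0):
  0x8CF6 + 0xD1BC = 0x15EB2 → wrap carry → 0x5EB3
  0x5EB3 + 0xD663 = 0x13516 → wrap carry → 0x3517
  0x3517 + 0x425A = 0x07771
One's-complement sum = 0x7771.
Checksum = ~0x7771 & 0xFFFF = 0x888E.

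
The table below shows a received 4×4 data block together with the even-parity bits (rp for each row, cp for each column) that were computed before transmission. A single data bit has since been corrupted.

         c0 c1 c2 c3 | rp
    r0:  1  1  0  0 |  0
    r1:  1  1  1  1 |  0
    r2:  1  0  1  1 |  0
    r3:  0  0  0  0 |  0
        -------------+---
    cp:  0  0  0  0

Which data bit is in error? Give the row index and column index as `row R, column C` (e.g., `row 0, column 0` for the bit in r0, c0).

row 2, column 0

Recompute each row's even parity and compare to rp:
  r0: data parity 0, sent rp 0 → ok
  r1: data parity 0, sent rp 0 → ok
  r2: data parity 1, sent rp 0 → mismatch
  r3: data parity 0, sent rp 0 → ok
Recompute each column's even parity and compare to cp:
  c0: data parity 1, sent cp 0 → mismatch
  c1: data parity 0, sent cp 0 → ok
  c2: data parity 0, sent cp 0 → ok
  c3: data parity 0, sent cp 0 → ok
Exactly one row (r2) and one column (c0) fail → the flipped bit is at their intersection.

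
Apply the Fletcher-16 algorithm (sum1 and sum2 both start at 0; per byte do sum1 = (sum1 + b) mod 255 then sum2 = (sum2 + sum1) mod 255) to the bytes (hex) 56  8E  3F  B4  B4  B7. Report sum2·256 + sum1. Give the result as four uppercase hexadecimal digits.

0B45

Running sums (mod 255):
  after byte 0 (56): sum1=86, sum2=86
  after byte 1 (8E): sum1=228, sum2=59
  after byte 2 (3F): sum1=36, sum2=95
  after byte 3 (B4): sum1=216, sum2=56
  after byte 4 (B4): sum1=141, sum2=197
  after byte 5 (B7): sum1=69, sum2=11
Checksum = sum2·256 + sum1 = 11·256 + 69 = 2885 = 0x0B45.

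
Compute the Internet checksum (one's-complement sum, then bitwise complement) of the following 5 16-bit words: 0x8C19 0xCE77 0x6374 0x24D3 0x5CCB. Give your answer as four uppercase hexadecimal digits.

One's-complement addition (fold any carry out of bit 15 back into bit 0):
  0x8C19 + 0xCE77 = 0x15A90 → wrap carry → 0x5A91
  0x5A91 + 0x6374 = 0x0BE05
  0xBE05 + 0x24D3 = 0x0E2D8
  0xE2D8 + 0x5CCB = 0x13FA3 → wrap carry → 0x3FA4
One's-complement sum = 0x3FA4.
Checksum = ~0x3FA4 & 0xFFFF = 0xC05B.

C05B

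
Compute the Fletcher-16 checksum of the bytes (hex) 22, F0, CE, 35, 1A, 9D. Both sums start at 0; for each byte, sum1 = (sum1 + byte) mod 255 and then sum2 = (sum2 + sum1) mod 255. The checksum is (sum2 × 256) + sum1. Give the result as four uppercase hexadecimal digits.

2ECE

Running sums (mod 255):
  after byte 0 (22): sum1=34, sum2=34
  after byte 1 (F0): sum1=19, sum2=53
  after byte 2 (CE): sum1=225, sum2=23
  after byte 3 (35): sum1=23, sum2=46
  after byte 4 (1A): sum1=49, sum2=95
  after byte 5 (9D): sum1=206, sum2=46
Checksum = sum2·256 + sum1 = 46·256 + 206 = 11982 = 0x2ECE.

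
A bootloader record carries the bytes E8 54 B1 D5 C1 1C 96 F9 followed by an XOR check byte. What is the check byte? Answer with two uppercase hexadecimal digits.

6A

XOR the bytes together:
  start with 0xE8
  0xE8 ⊕ 0x54 = 0xBC
  0xBC ⊕ 0xB1 = 0x0D
  0x0D ⊕ 0xD5 = 0xD8
  0xD8 ⊕ 0xC1 = 0x19
  0x19 ⊕ 0x1C = 0x05
  0x05 ⊕ 0x96 = 0x93
  0x93 ⊕ 0xF9 = 0x6A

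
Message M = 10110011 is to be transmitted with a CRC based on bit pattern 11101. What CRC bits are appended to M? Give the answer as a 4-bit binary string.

Append 4 zeros: 101100110000. Divide by 11101 (XOR where the leading bit is 1):
  pos 0: 10110 XOR 11101 = 01011
  pos 1: 10110 XOR 11101 = 01011
  pos 2: 10111 XOR 11101 = 01010
  pos 3: 10101 XOR 11101 = 01000
  pos 4: 10000 XOR 11101 = 01101
  pos 5: 11010 XOR 11101 = 00111
  pos 7: 11100 XOR 11101 = 00001
Remainder (last 4 bits) = 0001. This is the CRC / FCS.

0001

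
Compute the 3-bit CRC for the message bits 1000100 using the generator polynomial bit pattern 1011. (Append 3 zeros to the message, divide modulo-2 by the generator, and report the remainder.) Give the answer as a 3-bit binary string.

Append 3 zeros: 1000100000. Divide by 1011 (XOR where the leading bit is 1):
  pos 0: 1000 XOR 1011 = 0011
  pos 2: 1110 XOR 1011 = 0101
  pos 3: 1010 XOR 1011 = 0001
  pos 6: 1000 XOR 1011 = 0011
Remainder (last 3 bits) = 011. This is the CRC / FCS.

011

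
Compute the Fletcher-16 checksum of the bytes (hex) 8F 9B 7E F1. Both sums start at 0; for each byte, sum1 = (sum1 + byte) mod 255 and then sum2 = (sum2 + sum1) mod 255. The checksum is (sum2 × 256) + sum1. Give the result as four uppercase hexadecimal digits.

009B

Running sums (mod 255):
  after byte 0 (8F): sum1=143, sum2=143
  after byte 1 (9B): sum1=43, sum2=186
  after byte 2 (7E): sum1=169, sum2=100
  after byte 3 (F1): sum1=155, sum2=0
Checksum = sum2·256 + sum1 = 0·256 + 155 = 155 = 0x009B.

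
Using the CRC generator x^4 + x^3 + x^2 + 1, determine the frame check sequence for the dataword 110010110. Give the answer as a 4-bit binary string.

Append 4 zeros: 1100101100000. Divide by 11101 (XOR where the leading bit is 1):
  pos 0: 11001 XOR 11101 = 00100
  pos 2: 10001 XOR 11101 = 01100
  pos 3: 11001 XOR 11101 = 00100
  pos 5: 10000 XOR 11101 = 01101
  pos 6: 11010 XOR 11101 = 00111
  pos 8: 11100 XOR 11101 = 00001
Remainder (last 4 bits) = 0001. This is the CRC / FCS.

0001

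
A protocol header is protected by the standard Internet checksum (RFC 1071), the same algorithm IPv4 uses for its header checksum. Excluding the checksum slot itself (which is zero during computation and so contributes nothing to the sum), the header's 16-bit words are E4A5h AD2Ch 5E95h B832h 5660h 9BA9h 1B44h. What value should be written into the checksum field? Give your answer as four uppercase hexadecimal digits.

One's-complement addition (fold any carry out of bit 15 back into bit 0):
  0xE4A5 + 0xAD2C = 0x191D1 → wrap carry → 0x91D2
  0x91D2 + 0x5E95 = 0x0F067
  0xF067 + 0xB832 = 0x1A899 → wrap carry → 0xA89A
  0xA89A + 0x5660 = 0x0FEFA
  0xFEFA + 0x9BA9 = 0x19AA3 → wrap carry → 0x9AA4
  0x9AA4 + 0x1B44 = 0x0B5E8
One's-complement sum = 0xB5E8.
Checksum = ~0xB5E8 & 0xFFFF = 0x4A17.

4A17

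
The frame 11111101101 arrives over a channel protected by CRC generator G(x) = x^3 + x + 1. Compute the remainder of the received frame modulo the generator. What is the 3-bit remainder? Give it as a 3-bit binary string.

000

Modulo-2 division of 11111101101 by 1011:
  pos 0: 1111 XOR 1011 = 0100
  pos 1: 1001 XOR 1011 = 0010
  pos 3: 1010 XOR 1011 = 0001
  pos 6: 1110 XOR 1011 = 0101
  pos 7: 1011 XOR 1011 = 0000
Remainder = 000 (zero — the frame passes the CRC check).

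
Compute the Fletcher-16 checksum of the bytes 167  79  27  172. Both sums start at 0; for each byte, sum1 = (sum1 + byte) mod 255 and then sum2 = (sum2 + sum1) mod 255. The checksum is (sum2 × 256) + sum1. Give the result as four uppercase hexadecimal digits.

6FBE

Running sums (mod 255):
  after byte 0 (167): sum1=167, sum2=167
  after byte 1 (79): sum1=246, sum2=158
  after byte 2 (27): sum1=18, sum2=176
  after byte 3 (172): sum1=190, sum2=111
Checksum = sum2·256 + sum1 = 111·256 + 190 = 28606 = 0x6FBE.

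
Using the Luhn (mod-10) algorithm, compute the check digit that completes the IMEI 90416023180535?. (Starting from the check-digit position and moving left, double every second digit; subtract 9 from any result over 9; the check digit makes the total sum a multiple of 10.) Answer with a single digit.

Partial digits right→left: 5 3 5 0 8 1 3 2 0 6 1 4 0 9
Double every second digit counting from the check-digit position (so the 1st, 3rd, 5th, ... of the partial from the right).
  doubled (with −9 where >9): 1 1 7 6 0 2 0 → sum 17
  kept as-is: 3 0 1 2 6 4 9 → sum 25
Total = 17 + 25 = 42.
Check digit = (10 − (42 mod 10)) mod 10 = 8.

8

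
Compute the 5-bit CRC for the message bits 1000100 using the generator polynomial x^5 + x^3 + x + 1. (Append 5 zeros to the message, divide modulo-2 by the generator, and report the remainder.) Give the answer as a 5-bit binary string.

01010

Append 5 zeros: 100010000000. Divide by 101011 (XOR where the leading bit is 1):
  pos 0: 100010 XOR 101011 = 001001
  pos 2: 100100 XOR 101011 = 001111
  pos 4: 111100 XOR 101011 = 010111
  pos 5: 101110 XOR 101011 = 000101
Remainder (last 5 bits) = 01010. This is the CRC / FCS.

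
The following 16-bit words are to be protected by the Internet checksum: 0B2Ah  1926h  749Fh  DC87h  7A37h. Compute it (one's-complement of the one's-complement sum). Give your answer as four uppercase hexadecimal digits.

1051

One's-complement addition (fold any carry out of bit 15 back into bit 0):
  0x0B2A + 0x1926 = 0x02450
  0x2450 + 0x749F = 0x098EF
  0x98EF + 0xDC87 = 0x17576 → wrap carry → 0x7577
  0x7577 + 0x7A37 = 0x0EFAE
One's-complement sum = 0xEFAE.
Checksum = ~0xEFAE & 0xFFFF = 0x1051.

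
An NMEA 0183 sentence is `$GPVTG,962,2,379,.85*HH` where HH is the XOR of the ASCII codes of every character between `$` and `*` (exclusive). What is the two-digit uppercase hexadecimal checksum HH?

XOR the ASCII codes of the payload characters:
  'G' = 0x47 → acc = 0x47
  'P' = 0x50 → acc = 0x17
  'V' = 0x56 → acc = 0x41
  'T' = 0x54 → acc = 0x15
  'G' = 0x47 → acc = 0x52
  ',' = 0x2C → acc = 0x7E
  '9' = 0x39 → acc = 0x47
  '6' = 0x36 → acc = 0x71
  '2' = 0x32 → acc = 0x43
  ',' = 0x2C → acc = 0x6F
  '2' = 0x32 → acc = 0x5D
  ',' = 0x2C → acc = 0x71
  '3' = 0x33 → acc = 0x42
  '7' = 0x37 → acc = 0x75
  '9' = 0x39 → acc = 0x4C
  ',' = 0x2C → acc = 0x60
  '.' = 0x2E → acc = 0x4E
  '8' = 0x38 → acc = 0x76
  '5' = 0x35 → acc = 0x43
Checksum = 0x43.

43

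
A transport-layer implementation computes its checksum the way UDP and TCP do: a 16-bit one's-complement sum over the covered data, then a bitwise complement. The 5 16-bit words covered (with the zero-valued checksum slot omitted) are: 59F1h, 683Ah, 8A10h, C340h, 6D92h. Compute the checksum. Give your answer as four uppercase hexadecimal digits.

One's-complement addition (fold any carry out of bit 15 back into bit 0):
  0x59F1 + 0x683A = 0x0C22B
  0xC22B + 0x8A10 = 0x14C3B → wrap carry → 0x4C3C
  0x4C3C + 0xC340 = 0x10F7C → wrap carry → 0x0F7D
  0x0F7D + 0x6D92 = 0x07D0F
One's-complement sum = 0x7D0F.
Checksum = ~0x7D0F & 0xFFFF = 0x82F0.

82F0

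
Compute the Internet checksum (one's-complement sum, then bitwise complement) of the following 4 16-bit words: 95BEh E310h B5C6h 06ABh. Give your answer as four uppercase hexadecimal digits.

One's-complement addition (fold any carry out of bit 15 back into bit 0):
  0x95BE + 0xE310 = 0x178CE → wrap carry → 0x78CF
  0x78CF + 0xB5C6 = 0x12E95 → wrap carry → 0x2E96
  0x2E96 + 0x06AB = 0x03541
One's-complement sum = 0x3541.
Checksum = ~0x3541 & 0xFFFF = 0xCABE.

CABE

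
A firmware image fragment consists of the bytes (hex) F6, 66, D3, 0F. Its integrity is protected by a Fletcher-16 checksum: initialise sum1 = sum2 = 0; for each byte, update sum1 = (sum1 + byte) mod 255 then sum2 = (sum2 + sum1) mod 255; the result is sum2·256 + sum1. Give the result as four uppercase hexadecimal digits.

Running sums (mod 255):
  after byte 0 (F6): sum1=246, sum2=246
  after byte 1 (66): sum1=93, sum2=84
  after byte 2 (D3): sum1=49, sum2=133
  after byte 3 (0F): sum1=64, sum2=197
Checksum = sum2·256 + sum1 = 197·256 + 64 = 50496 = 0xC540.

C540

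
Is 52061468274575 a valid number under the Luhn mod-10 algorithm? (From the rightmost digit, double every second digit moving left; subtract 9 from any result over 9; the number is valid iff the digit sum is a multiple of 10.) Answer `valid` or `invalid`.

From the right, keep odd positions and double even positions (subtract 9 from any doubled value over 9):
  doubled (positions 2,4,...): 5 8 4 3 2 0 1 → sum 23
  kept (positions 1,3,...): 5 5 7 8 4 6 2 → sum 37
Total = 60.
60 mod 10 = 0, so the number is valid.

valid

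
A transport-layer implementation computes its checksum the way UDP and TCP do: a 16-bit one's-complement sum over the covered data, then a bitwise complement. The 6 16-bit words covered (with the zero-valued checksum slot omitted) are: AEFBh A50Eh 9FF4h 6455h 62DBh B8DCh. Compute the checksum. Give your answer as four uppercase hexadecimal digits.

8BF3

One's-complement addition (fold any carry out of bit 15 back into bit 0):
  0xAEFB + 0xA50E = 0x15409 → wrap carry → 0x540A
  0x540A + 0x9FF4 = 0x0F3FE
  0xF3FE + 0x6455 = 0x15853 → wrap carry → 0x5854
  0x5854 + 0x62DB = 0x0BB2F
  0xBB2F + 0xB8DC = 0x1740B → wrap carry → 0x740C
One's-complement sum = 0x740C.
Checksum = ~0x740C & 0xFFFF = 0x8BF3.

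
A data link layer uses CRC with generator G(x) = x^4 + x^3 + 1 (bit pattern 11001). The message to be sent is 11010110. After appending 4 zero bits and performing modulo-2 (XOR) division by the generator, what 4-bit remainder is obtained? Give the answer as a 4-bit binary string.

Append 4 zeros: 110101100000. Divide by 11001 (XOR where the leading bit is 1):
  pos 0: 11010 XOR 11001 = 00011
  pos 3: 11110 XOR 11001 = 00111
  pos 5: 11100 XOR 11001 = 00101
  pos 7: 10100 XOR 11001 = 01101
Remainder (last 4 bits) = 1101. This is the CRC / FCS.

1101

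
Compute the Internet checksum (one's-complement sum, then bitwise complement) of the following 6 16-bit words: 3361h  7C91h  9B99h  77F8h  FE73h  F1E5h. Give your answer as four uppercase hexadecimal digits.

One's-complement addition (fold any carry out of bit 15 back into bit 0):
  0x3361 + 0x7C91 = 0x0AFF2
  0xAFF2 + 0x9B99 = 0x14B8B → wrap carry → 0x4B8C
  0x4B8C + 0x77F8 = 0x0C384
  0xC384 + 0xFE73 = 0x1C1F7 → wrap carry → 0xC1F8
  0xC1F8 + 0xF1E5 = 0x1B3DD → wrap carry → 0xB3DE
One's-complement sum = 0xB3DE.
Checksum = ~0xB3DE & 0xFFFF = 0x4C21.

4C21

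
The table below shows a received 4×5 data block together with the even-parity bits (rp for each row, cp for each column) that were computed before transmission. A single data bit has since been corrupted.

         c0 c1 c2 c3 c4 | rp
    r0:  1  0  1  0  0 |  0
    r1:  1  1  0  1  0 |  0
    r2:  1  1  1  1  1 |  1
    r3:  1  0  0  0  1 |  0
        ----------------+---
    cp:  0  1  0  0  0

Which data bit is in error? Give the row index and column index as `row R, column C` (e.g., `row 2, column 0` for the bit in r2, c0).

row 1, column 1

Recompute each row's even parity and compare to rp:
  r0: data parity 0, sent rp 0 → ok
  r1: data parity 1, sent rp 0 → mismatch
  r2: data parity 1, sent rp 1 → ok
  r3: data parity 0, sent rp 0 → ok
Recompute each column's even parity and compare to cp:
  c0: data parity 0, sent cp 0 → ok
  c1: data parity 0, sent cp 1 → mismatch
  c2: data parity 0, sent cp 0 → ok
  c3: data parity 0, sent cp 0 → ok
  c4: data parity 0, sent cp 0 → ok
Exactly one row (r1) and one column (c1) fail → the flipped bit is at their intersection.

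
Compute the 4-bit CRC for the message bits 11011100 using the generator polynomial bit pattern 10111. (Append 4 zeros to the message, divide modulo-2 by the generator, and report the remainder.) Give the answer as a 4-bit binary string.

0111

Append 4 zeros: 110111000000. Divide by 10111 (XOR where the leading bit is 1):
  pos 0: 11011 XOR 10111 = 01100
  pos 1: 11001 XOR 10111 = 01110
  pos 2: 11100 XOR 10111 = 01011
  pos 3: 10110 XOR 10111 = 00001
  pos 7: 10000 XOR 10111 = 00111
Remainder (last 4 bits) = 0111. This is the CRC / FCS.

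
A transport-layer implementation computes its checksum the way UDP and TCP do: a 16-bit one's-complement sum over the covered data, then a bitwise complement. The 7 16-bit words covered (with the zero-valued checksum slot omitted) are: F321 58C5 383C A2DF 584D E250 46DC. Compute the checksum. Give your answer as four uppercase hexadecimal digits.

One's-complement addition (fold any carry out of bit 15 back into bit 0):
  0xF321 + 0x58C5 = 0x14BE6 → wrap carry → 0x4BE7
  0x4BE7 + 0x383C = 0x08423
  0x8423 + 0xA2DF = 0x12702 → wrap carry → 0x2703
  0x2703 + 0x584D = 0x07F50
  0x7F50 + 0xE250 = 0x161A0 → wrap carry → 0x61A1
  0x61A1 + 0x46DC = 0x0A87D
One's-complement sum = 0xA87D.
Checksum = ~0xA87D & 0xFFFF = 0x5782.

5782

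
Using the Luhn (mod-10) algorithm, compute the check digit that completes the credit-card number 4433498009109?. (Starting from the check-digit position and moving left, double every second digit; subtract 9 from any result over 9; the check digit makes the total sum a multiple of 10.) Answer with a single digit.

Partial digits right→left: 9 0 1 9 0 0 8 9 4 3 3 4 4
Double every second digit counting from the check-digit position (so the 1st, 3rd, 5th, ... of the partial from the right).
  doubled (with −9 where >9): 9 2 0 7 8 6 8 → sum 40
  kept as-is: 0 9 0 9 3 4 → sum 25
Total = 40 + 25 = 65.
Check digit = (10 − (65 mod 10)) mod 10 = 5.

5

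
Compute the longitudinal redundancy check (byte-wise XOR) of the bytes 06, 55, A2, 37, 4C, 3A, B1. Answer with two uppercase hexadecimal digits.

XOR the bytes together:
  start with 0x06
  0x06 ⊕ 0x55 = 0x53
  0x53 ⊕ 0xA2 = 0xF1
  0xF1 ⊕ 0x37 = 0xC6
  0xC6 ⊕ 0x4C = 0x8A
  0x8A ⊕ 0x3A = 0xB0
  0xB0 ⊕ 0xB1 = 0x01

01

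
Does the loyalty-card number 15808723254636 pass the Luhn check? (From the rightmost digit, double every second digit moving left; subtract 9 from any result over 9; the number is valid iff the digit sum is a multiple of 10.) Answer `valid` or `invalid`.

From the right, keep odd positions and double even positions (subtract 9 from any doubled value over 9):
  doubled (positions 2,4,...): 6 8 4 4 7 7 2 → sum 38
  kept (positions 1,3,...): 6 6 5 3 7 0 5 → sum 32
Total = 70.
70 mod 10 = 0, so the number is valid.

valid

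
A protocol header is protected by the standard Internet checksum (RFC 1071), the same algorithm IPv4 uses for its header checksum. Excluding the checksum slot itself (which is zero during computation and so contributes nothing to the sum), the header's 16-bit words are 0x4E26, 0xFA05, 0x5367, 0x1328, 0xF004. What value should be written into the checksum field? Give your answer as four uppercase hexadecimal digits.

613F

One's-complement addition (fold any carry out of bit 15 back into bit 0):
  0x4E26 + 0xFA05 = 0x1482B → wrap carry → 0x482C
  0x482C + 0x5367 = 0x09B93
  0x9B93 + 0x1328 = 0x0AEBB
  0xAEBB + 0xF004 = 0x19EBF → wrap carry → 0x9EC0
One's-complement sum = 0x9EC0.
Checksum = ~0x9EC0 & 0xFFFF = 0x613F.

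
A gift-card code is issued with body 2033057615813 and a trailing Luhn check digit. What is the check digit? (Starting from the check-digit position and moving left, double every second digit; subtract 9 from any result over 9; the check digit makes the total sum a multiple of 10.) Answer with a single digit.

0

Partial digits right→left: 3 1 8 5 1 6 7 5 0 3 3 0 2
Double every second digit counting from the check-digit position (so the 1st, 3rd, 5th, ... of the partial from the right).
  doubled (with −9 where >9): 6 7 2 5 0 6 4 → sum 30
  kept as-is: 1 5 6 5 3 0 → sum 20
Total = 30 + 20 = 50.
Check digit = (10 − (50 mod 10)) mod 10 = 0.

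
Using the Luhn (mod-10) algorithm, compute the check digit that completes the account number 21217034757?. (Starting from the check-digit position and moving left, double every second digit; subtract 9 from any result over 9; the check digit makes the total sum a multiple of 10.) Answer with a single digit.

Partial digits right→left: 7 5 7 4 3 0 7 1 2 1 2
Double every second digit counting from the check-digit position (so the 1st, 3rd, 5th, ... of the partial from the right).
  doubled (with −9 where >9): 5 5 6 5 4 4 → sum 29
  kept as-is: 5 4 0 1 1 → sum 11
Total = 29 + 11 = 40.
Check digit = (10 − (40 mod 10)) mod 10 = 0.

0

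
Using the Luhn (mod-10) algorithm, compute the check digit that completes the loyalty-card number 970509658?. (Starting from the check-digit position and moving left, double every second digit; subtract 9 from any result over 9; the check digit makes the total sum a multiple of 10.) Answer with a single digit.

Partial digits right→left: 8 5 6 9 0 5 0 7 9
Double every second digit counting from the check-digit position (so the 1st, 3rd, 5th, ... of the partial from the right).
  doubled (with −9 where >9): 7 3 0 0 9 → sum 19
  kept as-is: 5 9 5 7 → sum 26
Total = 19 + 26 = 45.
Check digit = (10 − (45 mod 10)) mod 10 = 5.

5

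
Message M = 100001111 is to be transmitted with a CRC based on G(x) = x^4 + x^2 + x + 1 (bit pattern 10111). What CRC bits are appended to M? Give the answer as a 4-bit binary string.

1101

Append 4 zeros: 1000011110000. Divide by 10111 (XOR where the leading bit is 1):
  pos 0: 10000 XOR 10111 = 00111
  pos 2: 11111 XOR 10111 = 01000
  pos 3: 10001 XOR 10111 = 00110
  pos 5: 11010 XOR 10111 = 01101
  pos 6: 11010 XOR 10111 = 01101
  pos 7: 11010 XOR 10111 = 01101
  pos 8: 11010 XOR 10111 = 01101
Remainder (last 4 bits) = 1101. This is the CRC / FCS.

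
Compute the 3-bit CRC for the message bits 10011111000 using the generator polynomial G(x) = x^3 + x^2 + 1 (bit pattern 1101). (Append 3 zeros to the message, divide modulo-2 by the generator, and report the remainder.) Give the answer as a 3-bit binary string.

010

Append 3 zeros: 10011111000000. Divide by 1101 (XOR where the leading bit is 1):
  pos 0: 1001 XOR 1101 = 0100
  pos 1: 1001 XOR 1101 = 0100
  pos 2: 1001 XOR 1101 = 0100
  pos 3: 1001 XOR 1101 = 0100
  pos 4: 1001 XOR 1101 = 0100
  pos 5: 1000 XOR 1101 = 0101
  pos 6: 1010 XOR 1101 = 0111
  pos 7: 1110 XOR 1101 = 0011
  pos 9: 1100 XOR 1101 = 0001
Remainder (last 3 bits) = 010. This is the CRC / FCS.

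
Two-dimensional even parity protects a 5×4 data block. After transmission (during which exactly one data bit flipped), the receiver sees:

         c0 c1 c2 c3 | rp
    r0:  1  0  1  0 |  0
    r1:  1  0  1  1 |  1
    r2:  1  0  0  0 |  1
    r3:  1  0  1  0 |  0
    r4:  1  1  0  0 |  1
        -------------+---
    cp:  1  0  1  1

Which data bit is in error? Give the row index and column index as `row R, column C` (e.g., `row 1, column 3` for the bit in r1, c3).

Recompute each row's even parity and compare to rp:
  r0: data parity 0, sent rp 0 → ok
  r1: data parity 1, sent rp 1 → ok
  r2: data parity 1, sent rp 1 → ok
  r3: data parity 0, sent rp 0 → ok
  r4: data parity 0, sent rp 1 → mismatch
Recompute each column's even parity and compare to cp:
  c0: data parity 1, sent cp 1 → ok
  c1: data parity 1, sent cp 0 → mismatch
  c2: data parity 1, sent cp 1 → ok
  c3: data parity 1, sent cp 1 → ok
Exactly one row (r4) and one column (c1) fail → the flipped bit is at their intersection.

row 4, column 1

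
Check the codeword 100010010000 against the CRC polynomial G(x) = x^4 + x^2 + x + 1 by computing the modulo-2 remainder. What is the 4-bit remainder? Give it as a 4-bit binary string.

Modulo-2 division of 100010010000 by 10111:
  pos 0: 10001 XOR 10111 = 00110
  pos 2: 11000 XOR 10111 = 01111
  pos 3: 11111 XOR 10111 = 01000
  pos 4: 10000 XOR 10111 = 00111
  pos 6: 11100 XOR 10111 = 01011
  pos 7: 10110 XOR 10111 = 00001
Remainder = 0001 (nonzero — an error is detected).

0001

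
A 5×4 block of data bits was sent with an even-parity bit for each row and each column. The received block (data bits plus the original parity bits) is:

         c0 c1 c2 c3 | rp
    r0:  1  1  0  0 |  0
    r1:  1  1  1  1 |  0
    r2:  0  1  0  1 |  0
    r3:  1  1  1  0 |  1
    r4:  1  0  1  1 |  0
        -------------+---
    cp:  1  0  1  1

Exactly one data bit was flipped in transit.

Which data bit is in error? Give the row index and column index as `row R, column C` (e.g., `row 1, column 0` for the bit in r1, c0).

row 4, column 0

Recompute each row's even parity and compare to rp:
  r0: data parity 0, sent rp 0 → ok
  r1: data parity 0, sent rp 0 → ok
  r2: data parity 0, sent rp 0 → ok
  r3: data parity 1, sent rp 1 → ok
  r4: data parity 1, sent rp 0 → mismatch
Recompute each column's even parity and compare to cp:
  c0: data parity 0, sent cp 1 → mismatch
  c1: data parity 0, sent cp 0 → ok
  c2: data parity 1, sent cp 1 → ok
  c3: data parity 1, sent cp 1 → ok
Exactly one row (r4) and one column (c0) fail → the flipped bit is at their intersection.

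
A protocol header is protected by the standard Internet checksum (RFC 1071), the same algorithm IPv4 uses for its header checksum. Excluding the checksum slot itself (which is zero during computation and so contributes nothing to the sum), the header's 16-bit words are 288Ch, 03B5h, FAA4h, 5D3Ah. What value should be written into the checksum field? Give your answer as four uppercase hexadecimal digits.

7BDF

One's-complement addition (fold any carry out of bit 15 back into bit 0):
  0x288C + 0x03B5 = 0x02C41
  0x2C41 + 0xFAA4 = 0x126E5 → wrap carry → 0x26E6
  0x26E6 + 0x5D3A = 0x08420
One's-complement sum = 0x8420.
Checksum = ~0x8420 & 0xFFFF = 0x7BDF.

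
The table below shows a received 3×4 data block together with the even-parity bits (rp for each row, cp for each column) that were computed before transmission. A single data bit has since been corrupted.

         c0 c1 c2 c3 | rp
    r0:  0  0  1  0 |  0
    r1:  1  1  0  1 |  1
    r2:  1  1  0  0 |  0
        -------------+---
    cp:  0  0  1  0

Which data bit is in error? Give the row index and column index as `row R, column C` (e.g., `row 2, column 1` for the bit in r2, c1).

Recompute each row's even parity and compare to rp:
  r0: data parity 1, sent rp 0 → mismatch
  r1: data parity 1, sent rp 1 → ok
  r2: data parity 0, sent rp 0 → ok
Recompute each column's even parity and compare to cp:
  c0: data parity 0, sent cp 0 → ok
  c1: data parity 0, sent cp 0 → ok
  c2: data parity 1, sent cp 1 → ok
  c3: data parity 1, sent cp 0 → mismatch
Exactly one row (r0) and one column (c3) fail → the flipped bit is at their intersection.

row 0, column 3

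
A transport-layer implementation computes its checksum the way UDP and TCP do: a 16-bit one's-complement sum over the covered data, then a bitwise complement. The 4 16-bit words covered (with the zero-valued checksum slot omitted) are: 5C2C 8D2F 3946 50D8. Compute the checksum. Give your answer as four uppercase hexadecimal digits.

One's-complement addition (fold any carry out of bit 15 back into bit 0):
  0x5C2C + 0x8D2F = 0x0E95B
  0xE95B + 0x3946 = 0x122A1 → wrap carry → 0x22A2
  0x22A2 + 0x50D8 = 0x0737A
One's-complement sum = 0x737A.
Checksum = ~0x737A & 0xFFFF = 0x8C85.

8C85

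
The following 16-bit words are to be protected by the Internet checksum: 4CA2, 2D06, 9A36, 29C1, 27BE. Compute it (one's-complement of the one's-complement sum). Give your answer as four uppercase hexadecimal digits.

One's-complement addition (fold any carry out of bit 15 back into bit 0):
  0x4CA2 + 0x2D06 = 0x079A8
  0x79A8 + 0x9A36 = 0x113DE → wrap carry → 0x13DF
  0x13DF + 0x29C1 = 0x03DA0
  0x3DA0 + 0x27BE = 0x0655E
One's-complement sum = 0x655E.
Checksum = ~0x655E & 0xFFFF = 0x9AA1.

9AA1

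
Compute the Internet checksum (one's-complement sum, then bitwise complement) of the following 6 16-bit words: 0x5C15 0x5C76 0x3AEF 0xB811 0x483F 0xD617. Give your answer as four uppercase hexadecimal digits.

One's-complement addition (fold any carry out of bit 15 back into bit 0):
  0x5C15 + 0x5C76 = 0x0B88B
  0xB88B + 0x3AEF = 0x0F37A
  0xF37A + 0xB811 = 0x1AB8B → wrap carry → 0xAB8C
  0xAB8C + 0x483F = 0x0F3CB
  0xF3CB + 0xD617 = 0x1C9E2 → wrap carry → 0xC9E3
One's-complement sum = 0xC9E3.
Checksum = ~0xC9E3 & 0xFFFF = 0x361C.

361C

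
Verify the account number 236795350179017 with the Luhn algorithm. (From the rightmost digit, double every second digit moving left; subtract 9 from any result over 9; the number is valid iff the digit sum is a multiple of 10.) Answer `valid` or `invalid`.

valid

From the right, keep odd positions and double even positions (subtract 9 from any doubled value over 9):
  doubled (positions 2,4,...): 2 9 2 1 1 5 6 → sum 26
  kept (positions 1,3,...): 7 0 7 0 3 9 6 2 → sum 34
Total = 60.
60 mod 10 = 0, so the number is valid.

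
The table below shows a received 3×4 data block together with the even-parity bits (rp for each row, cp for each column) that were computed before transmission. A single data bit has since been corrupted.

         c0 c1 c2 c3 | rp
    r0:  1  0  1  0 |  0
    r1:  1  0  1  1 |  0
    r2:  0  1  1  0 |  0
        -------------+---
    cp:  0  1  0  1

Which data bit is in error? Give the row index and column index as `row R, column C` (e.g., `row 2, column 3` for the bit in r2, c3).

row 1, column 2

Recompute each row's even parity and compare to rp:
  r0: data parity 0, sent rp 0 → ok
  r1: data parity 1, sent rp 0 → mismatch
  r2: data parity 0, sent rp 0 → ok
Recompute each column's even parity and compare to cp:
  c0: data parity 0, sent cp 0 → ok
  c1: data parity 1, sent cp 1 → ok
  c2: data parity 1, sent cp 0 → mismatch
  c3: data parity 1, sent cp 1 → ok
Exactly one row (r1) and one column (c2) fail → the flipped bit is at their intersection.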